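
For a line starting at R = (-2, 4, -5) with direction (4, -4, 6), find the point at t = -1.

P(t) = R + t·d
  = (-2 + 4·(-1), 4 + (-4)·(-1), -5 + 6·(-1))
  = (-2 - 4, 4 + 4, -5 - 6)
  = (-6, 8, -11)

(-6, 8, -11)


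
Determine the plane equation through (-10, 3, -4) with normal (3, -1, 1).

The plane through P with normal n = (a, b, c) satisfies n·(r - P) = 0,
i.e. ax + by + cz = a·x₀ + b·y₀ + c·z₀.
d = 3·(-10) + (-1)·3 + 1·(-4)
  = -30 - 3 - 4
  = -37
Equation: 3x - y + z = -37

3x - y + z = -37


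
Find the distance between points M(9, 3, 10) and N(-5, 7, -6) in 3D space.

d = √[(x₂-x₁)² + (y₂-y₁)² + (z₂-z₁)²]
  = √[(-14)² + 4² + (-16)²]
  = √[196 + 16 + 256]
  = √468
  ≈ 21.63

21.63


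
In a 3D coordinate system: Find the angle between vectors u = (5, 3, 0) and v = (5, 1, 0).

u·v = 5·5 + 3·1 + 0·0 = 25 + 3 + 0 = 28
|u| = √(5² + 3² + 0²) = √34 ≈ 5.831
|v| = √(5² + 1² + 0²) = √26 ≈ 5.099
cos θ = (u·v)/(|u||v|) = 28/(5.831·5.099) ≈ 0.9417
θ = arccos(0.9417) ≈ 19.65°

19.65°


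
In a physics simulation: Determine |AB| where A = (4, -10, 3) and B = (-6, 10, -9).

d = √[(x₂-x₁)² + (y₂-y₁)² + (z₂-z₁)²]
  = √[(-10)² + 20² + (-12)²]
  = √[100 + 400 + 144]
  = √644
  ≈ 25.38

25.38


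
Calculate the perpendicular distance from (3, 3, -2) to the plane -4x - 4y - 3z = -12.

distance = |a·x₀ + b·y₀ + c·z₀ - d| / √(a² + b² + c²)
  = |(-4)·3 + (-4)·3 + (-3)·(-2) - (-12)| / √((-4)² + (-4)² + (-3)²)
  = |-12 - 12 + 6 + 12| / √(16 + 16 + 9)
  = |-6| / √41
  = 6 / 6.403
  ≈ 0.937

0.937


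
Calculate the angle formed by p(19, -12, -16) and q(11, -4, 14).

p·q = 19·11 + (-12)·(-4) + (-16)·14 = 209 + 48 - 224 = 33
|p| = √(19² + (-12)² + (-16)²) = √761 ≈ 27.59
|q| = √(11² + (-4)² + 14²) = √333 ≈ 18.25
cos θ = (p·q)/(|p||q|) = 33/(27.59·18.25) ≈ 0.06555
θ = arccos(0.06555) ≈ 86.24°

86.24°


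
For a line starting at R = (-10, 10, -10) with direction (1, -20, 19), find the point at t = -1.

P(t) = R + t·d
  = (-10 + 1·(-1), 10 + (-20)·(-1), -10 + 19·(-1))
  = (-10 - 1, 10 + 20, -10 - 19)
  = (-11, 30, -29)

(-11, 30, -29)


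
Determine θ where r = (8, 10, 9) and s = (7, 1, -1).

r·s = 8·7 + 10·1 + 9·(-1) = 56 + 10 - 9 = 57
|r| = √(8² + 10² + 9²) = √245 ≈ 15.65
|s| = √(7² + 1² + (-1)²) = √51 ≈ 7.141
cos θ = (r·s)/(|r||s|) = 57/(15.65·7.141) ≈ 0.5099
θ = arccos(0.5099) ≈ 59.34°

59.34°


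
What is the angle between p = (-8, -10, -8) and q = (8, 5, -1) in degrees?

p·q = (-8)·8 + (-10)·5 + (-8)·(-1) = -64 - 50 + 8 = -106
|p| = √((-8)² + (-10)² + (-8)²) = √228 ≈ 15.1
|q| = √(8² + 5² + (-1)²) = √90 ≈ 9.487
cos θ = (p·q)/(|p||q|) = -106/(15.1·9.487) ≈ -0.74
θ = arccos(-0.74) ≈ 137.7°

137.7°


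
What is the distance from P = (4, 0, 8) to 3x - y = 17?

distance = |a·x₀ + b·y₀ + c·z₀ - d| / √(a² + b² + c²)
  = |3·4 + (-1)·0 + 0·8 - 17| / √(3² + (-1)² + 0²)
  = |12 + 0 + 0 - 17| / √(9 + 1 + 0)
  = |-5| / √10
  = 5 / 3.162
  ≈ 1.581

1.581


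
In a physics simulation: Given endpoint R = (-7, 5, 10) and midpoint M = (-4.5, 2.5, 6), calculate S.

S = 2M - R
  = (2·(-4.5) - (-7), 2·2.5 - 5, 2·6 - 10)
  = (-9 + 7, 5 - 5, 12 - 10)
  = (-2, 0, 2)

(-2, 0, 2)


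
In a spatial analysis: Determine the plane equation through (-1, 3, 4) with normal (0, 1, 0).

The plane through P with normal n = (a, b, c) satisfies n·(r - P) = 0,
i.e. ax + by + cz = a·x₀ + b·y₀ + c·z₀.
d = 0·(-1) + 1·3 + 0·4
  = 0 + 3 + 0
  = 3
Equation: y = 3

y = 3


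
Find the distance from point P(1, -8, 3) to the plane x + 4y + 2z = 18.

distance = |a·x₀ + b·y₀ + c·z₀ - d| / √(a² + b² + c²)
  = |1·1 + 4·(-8) + 2·3 - 18| / √(1² + 4² + 2²)
  = |1 - 32 + 6 - 18| / √(1 + 16 + 4)
  = |-43| / √21
  = 43 / 4.583
  ≈ 9.383

9.383


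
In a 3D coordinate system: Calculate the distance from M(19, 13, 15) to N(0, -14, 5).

d = √[(x₂-x₁)² + (y₂-y₁)² + (z₂-z₁)²]
  = √[(-19)² + (-27)² + (-10)²]
  = √[361 + 729 + 100]
  = √1190
  ≈ 34.5

34.5


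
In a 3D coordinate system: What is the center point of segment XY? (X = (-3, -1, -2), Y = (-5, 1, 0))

M = ((x₁+x₂)/2, (y₁+y₂)/2, (z₁+z₂)/2)
  = ((-3 - 5)/2, (-1 + 1)/2, (-2 + 0)/2)
  = (-8/2, 0/2, -2/2)
  = (-4, 0, -1)

(-4, 0, -1)


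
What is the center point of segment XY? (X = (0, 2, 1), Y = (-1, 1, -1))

M = ((x₁+x₂)/2, (y₁+y₂)/2, (z₁+z₂)/2)
  = ((0 - 1)/2, (2 + 1)/2, (1 - 1)/2)
  = (-1/2, 3/2, 0/2)
  = (-0.5, 1.5, 0)

(-0.5, 1.5, 0)


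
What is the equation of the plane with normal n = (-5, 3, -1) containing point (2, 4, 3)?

The plane through P with normal n = (a, b, c) satisfies n·(r - P) = 0,
i.e. ax + by + cz = a·x₀ + b·y₀ + c·z₀.
d = (-5)·2 + 3·4 + (-1)·3
  = -10 + 12 - 3
  = -1
Equation: -5x + 3y - z = -1

-5x + 3y - z = -1


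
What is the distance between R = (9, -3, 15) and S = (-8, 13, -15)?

d = √[(x₂-x₁)² + (y₂-y₁)² + (z₂-z₁)²]
  = √[(-17)² + 16² + (-30)²]
  = √[289 + 256 + 900]
  = √1445
  ≈ 38.01

38.01


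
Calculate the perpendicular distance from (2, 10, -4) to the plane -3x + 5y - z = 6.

distance = |a·x₀ + b·y₀ + c·z₀ - d| / √(a² + b² + c²)
  = |(-3)·2 + 5·10 + (-1)·(-4) - 6| / √((-3)² + 5² + (-1)²)
  = |-6 + 50 + 4 - 6| / √(9 + 25 + 1)
  = |42| / √35
  = 42 / 5.916
  ≈ 7.099

7.099


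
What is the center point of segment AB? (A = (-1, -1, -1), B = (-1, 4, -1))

M = ((x₁+x₂)/2, (y₁+y₂)/2, (z₁+z₂)/2)
  = ((-1 - 1)/2, (-1 + 4)/2, (-1 - 1)/2)
  = (-2/2, 3/2, -2/2)
  = (-1, 1.5, -1)

(-1, 1.5, -1)


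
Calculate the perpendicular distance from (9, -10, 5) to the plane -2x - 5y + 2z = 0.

distance = |a·x₀ + b·y₀ + c·z₀ - d| / √(a² + b² + c²)
  = |(-2)·9 + (-5)·(-10) + 2·5 - 0| / √((-2)² + (-5)² + 2²)
  = |-18 + 50 + 10 + 0| / √(4 + 25 + 4)
  = |42| / √33
  = 42 / 5.745
  ≈ 7.311

7.311


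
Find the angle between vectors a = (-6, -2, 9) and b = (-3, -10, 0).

a·b = (-6)·(-3) + (-2)·(-10) + 9·0 = 18 + 20 + 0 = 38
|a| = √((-6)² + (-2)² + 9²) = √121 ≈ 11
|b| = √((-3)² + (-10)² + 0²) = √109 ≈ 10.44
cos θ = (a·b)/(|a||b|) = 38/(11·10.44) ≈ 0.3309
θ = arccos(0.3309) ≈ 70.68°

70.68°


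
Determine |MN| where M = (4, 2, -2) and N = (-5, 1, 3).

d = √[(x₂-x₁)² + (y₂-y₁)² + (z₂-z₁)²]
  = √[(-9)² + (-1)² + 5²]
  = √[81 + 1 + 25]
  = √107
  ≈ 10.34

10.34


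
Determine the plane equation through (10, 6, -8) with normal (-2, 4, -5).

The plane through P with normal n = (a, b, c) satisfies n·(r - P) = 0,
i.e. ax + by + cz = a·x₀ + b·y₀ + c·z₀.
d = (-2)·10 + 4·6 + (-5)·(-8)
  = -20 + 24 + 40
  = 44
Equation: -2x + 4y - 5z = 44

-2x + 4y - 5z = 44


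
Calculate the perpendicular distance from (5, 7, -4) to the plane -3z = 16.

distance = |a·x₀ + b·y₀ + c·z₀ - d| / √(a² + b² + c²)
  = |0·5 + 0·7 + (-3)·(-4) - 16| / √(0² + 0² + (-3)²)
  = |0 + 0 + 12 - 16| / √(0 + 0 + 9)
  = |-4| / √9
  = 4 / 3
  ≈ 1.333

1.333


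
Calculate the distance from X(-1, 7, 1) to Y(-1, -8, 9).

d = √[(x₂-x₁)² + (y₂-y₁)² + (z₂-z₁)²]
  = √[0² + (-15)² + 8²]
  = √[0 + 225 + 64]
  = √289
  ≈ 17

17


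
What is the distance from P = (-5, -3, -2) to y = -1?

distance = |a·x₀ + b·y₀ + c·z₀ - d| / √(a² + b² + c²)
  = |0·(-5) + 1·(-3) + 0·(-2) - (-1)| / √(0² + 1² + 0²)
  = |0 - 3 + 0 + 1| / √(0 + 1 + 0)
  = |-2| / √1
  = 2 / 1
  ≈ 2

2


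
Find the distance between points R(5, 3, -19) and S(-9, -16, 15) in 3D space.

d = √[(x₂-x₁)² + (y₂-y₁)² + (z₂-z₁)²]
  = √[(-14)² + (-19)² + 34²]
  = √[196 + 361 + 1156]
  = √1713
  ≈ 41.39

41.39


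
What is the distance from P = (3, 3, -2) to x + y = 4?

distance = |a·x₀ + b·y₀ + c·z₀ - d| / √(a² + b² + c²)
  = |1·3 + 1·3 + 0·(-2) - 4| / √(1² + 1² + 0²)
  = |3 + 3 + 0 - 4| / √(1 + 1 + 0)
  = |2| / √2
  = 2 / 1.414
  ≈ 1.414

1.414


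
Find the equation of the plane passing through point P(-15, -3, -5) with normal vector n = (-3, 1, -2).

The plane through P with normal n = (a, b, c) satisfies n·(r - P) = 0,
i.e. ax + by + cz = a·x₀ + b·y₀ + c·z₀.
d = (-3)·(-15) + 1·(-3) + (-2)·(-5)
  = 45 - 3 + 10
  = 52
Equation: -3x + y - 2z = 52

-3x + y - 2z = 52


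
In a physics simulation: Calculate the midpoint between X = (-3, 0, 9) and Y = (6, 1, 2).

M = ((x₁+x₂)/2, (y₁+y₂)/2, (z₁+z₂)/2)
  = ((-3 + 6)/2, (0 + 1)/2, (9 + 2)/2)
  = (3/2, 1/2, 11/2)
  = (1.5, 0.5, 5.5)

(1.5, 0.5, 5.5)


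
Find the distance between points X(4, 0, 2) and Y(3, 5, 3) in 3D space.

d = √[(x₂-x₁)² + (y₂-y₁)² + (z₂-z₁)²]
  = √[(-1)² + 5² + 1²]
  = √[1 + 25 + 1]
  = √27
  ≈ 5.196

5.196


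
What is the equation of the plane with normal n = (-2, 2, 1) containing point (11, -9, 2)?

The plane through P with normal n = (a, b, c) satisfies n·(r - P) = 0,
i.e. ax + by + cz = a·x₀ + b·y₀ + c·z₀.
d = (-2)·11 + 2·(-9) + 1·2
  = -22 - 18 + 2
  = -38
Equation: -2x + 2y + z = -38

-2x + 2y + z = -38


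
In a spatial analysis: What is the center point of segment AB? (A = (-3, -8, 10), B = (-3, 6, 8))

M = ((x₁+x₂)/2, (y₁+y₂)/2, (z₁+z₂)/2)
  = ((-3 - 3)/2, (-8 + 6)/2, (10 + 8)/2)
  = (-6/2, -2/2, 18/2)
  = (-3, -1, 9)

(-3, -1, 9)


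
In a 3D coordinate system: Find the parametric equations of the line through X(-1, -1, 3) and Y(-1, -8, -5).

Direction vector d = Y - X = (-1 + 1, -8 + 1, -5 - 3) = (0, -7, -8)
Parametric form r = X + t·d:
x = -1, y = -1 - 7t, z = 3 - 8t

x = -1, y = -1 - 7t, z = 3 - 8t


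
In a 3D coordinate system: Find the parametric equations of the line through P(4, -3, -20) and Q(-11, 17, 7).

Direction vector d = Q - P = (-11 - 4, 17 + 3, 7 + 20) = (-15, 20, 27)
Parametric form r = P + t·d:
x = 4 - 15t, y = -3 + 20t, z = -20 + 27t

x = 4 - 15t, y = -3 + 20t, z = -20 + 27t


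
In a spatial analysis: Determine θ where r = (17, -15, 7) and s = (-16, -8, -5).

r·s = 17·(-16) + (-15)·(-8) + 7·(-5) = -272 + 120 - 35 = -187
|r| = √(17² + (-15)² + 7²) = √563 ≈ 23.73
|s| = √((-16)² + (-8)² + (-5)²) = √345 ≈ 18.57
cos θ = (r·s)/(|r||s|) = -187/(23.73·18.57) ≈ -0.4243
θ = arccos(-0.4243) ≈ 115.1°

115.1°


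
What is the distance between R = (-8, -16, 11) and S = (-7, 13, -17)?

d = √[(x₂-x₁)² + (y₂-y₁)² + (z₂-z₁)²]
  = √[1² + 29² + (-28)²]
  = √[1 + 841 + 784]
  = √1626
  ≈ 40.32

40.32


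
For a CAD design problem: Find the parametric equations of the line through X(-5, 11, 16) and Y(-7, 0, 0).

Direction vector d = Y - X = (-7 + 5, 0 - 11, 0 - 16) = (-2, -11, -16)
Parametric form r = X + t·d:
x = -5 - 2t, y = 11 - 11t, z = 16 - 16t

x = -5 - 2t, y = 11 - 11t, z = 16 - 16t


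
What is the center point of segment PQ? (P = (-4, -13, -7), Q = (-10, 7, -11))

M = ((x₁+x₂)/2, (y₁+y₂)/2, (z₁+z₂)/2)
  = ((-4 - 10)/2, (-13 + 7)/2, (-7 - 11)/2)
  = (-14/2, -6/2, -18/2)
  = (-7, -3, -9)

(-7, -3, -9)


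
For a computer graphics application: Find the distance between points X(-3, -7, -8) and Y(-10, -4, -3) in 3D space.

d = √[(x₂-x₁)² + (y₂-y₁)² + (z₂-z₁)²]
  = √[(-7)² + 3² + 5²]
  = √[49 + 9 + 25]
  = √83
  ≈ 9.11

9.11


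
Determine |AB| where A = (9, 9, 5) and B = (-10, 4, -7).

d = √[(x₂-x₁)² + (y₂-y₁)² + (z₂-z₁)²]
  = √[(-19)² + (-5)² + (-12)²]
  = √[361 + 25 + 144]
  = √530
  ≈ 23.02

23.02


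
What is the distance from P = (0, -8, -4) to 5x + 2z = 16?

distance = |a·x₀ + b·y₀ + c·z₀ - d| / √(a² + b² + c²)
  = |5·0 + 0·(-8) + 2·(-4) - 16| / √(5² + 0² + 2²)
  = |0 + 0 - 8 - 16| / √(25 + 0 + 4)
  = |-24| / √29
  = 24 / 5.385
  ≈ 4.457

4.457


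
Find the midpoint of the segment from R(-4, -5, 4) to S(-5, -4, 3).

M = ((x₁+x₂)/2, (y₁+y₂)/2, (z₁+z₂)/2)
  = ((-4 - 5)/2, (-5 - 4)/2, (4 + 3)/2)
  = (-9/2, -9/2, 7/2)
  = (-4.5, -4.5, 3.5)

(-4.5, -4.5, 3.5)


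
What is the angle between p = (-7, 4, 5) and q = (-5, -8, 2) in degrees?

p·q = (-7)·(-5) + 4·(-8) + 5·2 = 35 - 32 + 10 = 13
|p| = √((-7)² + 4² + 5²) = √90 ≈ 9.487
|q| = √((-5)² + (-8)² + 2²) = √93 ≈ 9.644
cos θ = (p·q)/(|p||q|) = 13/(9.487·9.644) ≈ 0.1421
θ = arccos(0.1421) ≈ 81.83°

81.83°


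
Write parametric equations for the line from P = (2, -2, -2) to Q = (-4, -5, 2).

Direction vector d = Q - P = (-4 - 2, -5 + 2, 2 + 2) = (-6, -3, 4)
Parametric form r = P + t·d:
x = 2 - 6t, y = -2 - 3t, z = -2 + 4t

x = 2 - 6t, y = -2 - 3t, z = -2 + 4t


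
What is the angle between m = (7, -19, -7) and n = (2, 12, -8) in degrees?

m·n = 7·2 + (-19)·12 + (-7)·(-8) = 14 - 228 + 56 = -158
|m| = √(7² + (-19)² + (-7)²) = √459 ≈ 21.42
|n| = √(2² + 12² + (-8)²) = √212 ≈ 14.56
cos θ = (m·n)/(|m||n|) = -158/(21.42·14.56) ≈ -0.5065
θ = arccos(-0.5065) ≈ 120.4°

120.4°


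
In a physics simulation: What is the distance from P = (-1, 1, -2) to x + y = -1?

distance = |a·x₀ + b·y₀ + c·z₀ - d| / √(a² + b² + c²)
  = |1·(-1) + 1·1 + 0·(-2) - (-1)| / √(1² + 1² + 0²)
  = |-1 + 1 + 0 + 1| / √(1 + 1 + 0)
  = |1| / √2
  = 1 / 1.414
  ≈ 0.7071

0.7071


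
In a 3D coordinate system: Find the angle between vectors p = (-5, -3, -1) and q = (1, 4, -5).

p·q = (-5)·1 + (-3)·4 + (-1)·(-5) = -5 - 12 + 5 = -12
|p| = √((-5)² + (-3)² + (-1)²) = √35 ≈ 5.916
|q| = √(1² + 4² + (-5)²) = √42 ≈ 6.481
cos θ = (p·q)/(|p||q|) = -12/(5.916·6.481) ≈ -0.313
θ = arccos(-0.313) ≈ 108.2°

108.2°


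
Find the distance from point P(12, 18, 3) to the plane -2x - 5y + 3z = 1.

distance = |a·x₀ + b·y₀ + c·z₀ - d| / √(a² + b² + c²)
  = |(-2)·12 + (-5)·18 + 3·3 - 1| / √((-2)² + (-5)² + 3²)
  = |-24 - 90 + 9 - 1| / √(4 + 25 + 9)
  = |-106| / √38
  = 106 / 6.164
  ≈ 17.2

17.2


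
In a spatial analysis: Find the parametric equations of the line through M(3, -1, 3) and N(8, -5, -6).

Direction vector d = N - M = (8 - 3, -5 + 1, -6 - 3) = (5, -4, -9)
Parametric form r = M + t·d:
x = 3 + 5t, y = -1 - 4t, z = 3 - 9t

x = 3 + 5t, y = -1 - 4t, z = 3 - 9t


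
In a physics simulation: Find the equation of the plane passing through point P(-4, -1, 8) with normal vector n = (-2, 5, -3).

The plane through P with normal n = (a, b, c) satisfies n·(r - P) = 0,
i.e. ax + by + cz = a·x₀ + b·y₀ + c·z₀.
d = (-2)·(-4) + 5·(-1) + (-3)·8
  = 8 - 5 - 24
  = -21
Equation: -2x + 5y - 3z = -21

-2x + 5y - 3z = -21


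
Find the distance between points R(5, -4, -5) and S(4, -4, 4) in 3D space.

d = √[(x₂-x₁)² + (y₂-y₁)² + (z₂-z₁)²]
  = √[(-1)² + 0² + 9²]
  = √[1 + 0 + 81]
  = √82
  ≈ 9.055

9.055


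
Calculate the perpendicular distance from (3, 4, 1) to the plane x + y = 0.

distance = |a·x₀ + b·y₀ + c·z₀ - d| / √(a² + b² + c²)
  = |1·3 + 1·4 + 0·1 - 0| / √(1² + 1² + 0²)
  = |3 + 4 + 0 + 0| / √(1 + 1 + 0)
  = |7| / √2
  = 7 / 1.414
  ≈ 4.95

4.95


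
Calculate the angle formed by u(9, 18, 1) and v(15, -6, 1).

u·v = 9·15 + 18·(-6) + 1·1 = 135 - 108 + 1 = 28
|u| = √(9² + 18² + 1²) = √406 ≈ 20.15
|v| = √(15² + (-6)² + 1²) = √262 ≈ 16.19
cos θ = (u·v)/(|u||v|) = 28/(20.15·16.19) ≈ 0.08585
θ = arccos(0.08585) ≈ 85.08°

85.08°


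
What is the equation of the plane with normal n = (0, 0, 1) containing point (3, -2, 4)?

The plane through P with normal n = (a, b, c) satisfies n·(r - P) = 0,
i.e. ax + by + cz = a·x₀ + b·y₀ + c·z₀.
d = 0·3 + 0·(-2) + 1·4
  = 0 + 0 + 4
  = 4
Equation: z = 4

z = 4


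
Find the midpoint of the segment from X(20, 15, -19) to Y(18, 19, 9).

M = ((x₁+x₂)/2, (y₁+y₂)/2, (z₁+z₂)/2)
  = ((20 + 18)/2, (15 + 19)/2, (-19 + 9)/2)
  = (38/2, 34/2, -10/2)
  = (19, 17, -5)

(19, 17, -5)


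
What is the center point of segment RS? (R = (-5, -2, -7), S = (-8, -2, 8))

M = ((x₁+x₂)/2, (y₁+y₂)/2, (z₁+z₂)/2)
  = ((-5 - 8)/2, (-2 - 2)/2, (-7 + 8)/2)
  = (-13/2, -4/2, 1/2)
  = (-6.5, -2, 0.5)

(-6.5, -2, 0.5)


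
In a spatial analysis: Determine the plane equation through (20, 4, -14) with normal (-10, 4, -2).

The plane through P with normal n = (a, b, c) satisfies n·(r - P) = 0,
i.e. ax + by + cz = a·x₀ + b·y₀ + c·z₀.
d = (-10)·20 + 4·4 + (-2)·(-14)
  = -200 + 16 + 28
  = -156
Equation: -10x + 4y - 2z = -156

-10x + 4y - 2z = -156


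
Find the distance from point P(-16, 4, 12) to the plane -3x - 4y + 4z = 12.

distance = |a·x₀ + b·y₀ + c·z₀ - d| / √(a² + b² + c²)
  = |(-3)·(-16) + (-4)·4 + 4·12 - 12| / √((-3)² + (-4)² + 4²)
  = |48 - 16 + 48 - 12| / √(9 + 16 + 16)
  = |68| / √41
  = 68 / 6.403
  ≈ 10.62

10.62


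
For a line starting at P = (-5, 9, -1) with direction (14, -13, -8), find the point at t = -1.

P(t) = P + t·d
  = (-5 + 14·(-1), 9 + (-13)·(-1), -1 + (-8)·(-1))
  = (-5 - 14, 9 + 13, -1 + 8)
  = (-19, 22, 7)

(-19, 22, 7)


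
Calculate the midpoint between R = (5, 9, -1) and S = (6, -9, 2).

M = ((x₁+x₂)/2, (y₁+y₂)/2, (z₁+z₂)/2)
  = ((5 + 6)/2, (9 - 9)/2, (-1 + 2)/2)
  = (11/2, 0/2, 1/2)
  = (5.5, 0, 0.5)

(5.5, 0, 0.5)


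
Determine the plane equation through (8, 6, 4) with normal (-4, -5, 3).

The plane through P with normal n = (a, b, c) satisfies n·(r - P) = 0,
i.e. ax + by + cz = a·x₀ + b·y₀ + c·z₀.
d = (-4)·8 + (-5)·6 + 3·4
  = -32 - 30 + 12
  = -50
Equation: -4x - 5y + 3z = -50

-4x - 5y + 3z = -50


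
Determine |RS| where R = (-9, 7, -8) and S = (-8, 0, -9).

d = √[(x₂-x₁)² + (y₂-y₁)² + (z₂-z₁)²]
  = √[1² + (-7)² + (-1)²]
  = √[1 + 49 + 1]
  = √51
  ≈ 7.141

7.141


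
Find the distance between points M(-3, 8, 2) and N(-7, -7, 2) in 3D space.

d = √[(x₂-x₁)² + (y₂-y₁)² + (z₂-z₁)²]
  = √[(-4)² + (-15)² + 0²]
  = √[16 + 225 + 0]
  = √241
  ≈ 15.52

15.52


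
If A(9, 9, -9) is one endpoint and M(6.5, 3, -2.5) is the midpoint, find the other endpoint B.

B = 2M - A
  = (2·6.5 - 9, 2·3 - 9, 2·(-2.5) - (-9))
  = (13 - 9, 6 - 9, -5 + 9)
  = (4, -3, 4)

(4, -3, 4)


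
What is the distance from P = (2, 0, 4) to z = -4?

distance = |a·x₀ + b·y₀ + c·z₀ - d| / √(a² + b² + c²)
  = |0·2 + 0·0 + 1·4 - (-4)| / √(0² + 0² + 1²)
  = |0 + 0 + 4 + 4| / √(0 + 0 + 1)
  = |8| / √1
  = 8 / 1
  ≈ 8

8


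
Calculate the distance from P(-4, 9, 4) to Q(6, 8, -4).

d = √[(x₂-x₁)² + (y₂-y₁)² + (z₂-z₁)²]
  = √[10² + (-1)² + (-8)²]
  = √[100 + 1 + 64]
  = √165
  ≈ 12.85

12.85


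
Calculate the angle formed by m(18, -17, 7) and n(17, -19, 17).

m·n = 18·17 + (-17)·(-19) + 7·17 = 306 + 323 + 119 = 748
|m| = √(18² + (-17)² + 7²) = √662 ≈ 25.73
|n| = √(17² + (-19)² + 17²) = √939 ≈ 30.64
cos θ = (m·n)/(|m||n|) = 748/(25.73·30.64) ≈ 0.9487
θ = arccos(0.9487) ≈ 18.43°

18.43°


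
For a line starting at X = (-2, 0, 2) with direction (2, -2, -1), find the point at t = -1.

P(t) = X + t·d
  = (-2 + 2·(-1), 0 + (-2)·(-1), 2 + (-1)·(-1))
  = (-2 - 2, 0 + 2, 2 + 1)
  = (-4, 2, 3)

(-4, 2, 3)


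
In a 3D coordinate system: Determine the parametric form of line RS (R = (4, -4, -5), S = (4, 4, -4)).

Direction vector d = S - R = (4 - 4, 4 + 4, -4 + 5) = (0, 8, 1)
Parametric form r = R + t·d:
x = 4, y = -4 + 8t, z = -5 + t

x = 4, y = -4 + 8t, z = -5 + t


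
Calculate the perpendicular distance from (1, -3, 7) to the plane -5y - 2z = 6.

distance = |a·x₀ + b·y₀ + c·z₀ - d| / √(a² + b² + c²)
  = |0·1 + (-5)·(-3) + (-2)·7 - 6| / √(0² + (-5)² + (-2)²)
  = |0 + 15 - 14 - 6| / √(0 + 25 + 4)
  = |-5| / √29
  = 5 / 5.385
  ≈ 0.9285

0.9285


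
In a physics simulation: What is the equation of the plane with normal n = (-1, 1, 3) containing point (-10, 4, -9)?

The plane through P with normal n = (a, b, c) satisfies n·(r - P) = 0,
i.e. ax + by + cz = a·x₀ + b·y₀ + c·z₀.
d = (-1)·(-10) + 1·4 + 3·(-9)
  = 10 + 4 - 27
  = -13
Equation: -x + y + 3z = -13

-x + y + 3z = -13


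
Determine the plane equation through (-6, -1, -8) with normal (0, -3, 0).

The plane through P with normal n = (a, b, c) satisfies n·(r - P) = 0,
i.e. ax + by + cz = a·x₀ + b·y₀ + c·z₀.
d = 0·(-6) + (-3)·(-1) + 0·(-8)
  = 0 + 3 + 0
  = 3
Equation: -3y = 3

-3y = 3


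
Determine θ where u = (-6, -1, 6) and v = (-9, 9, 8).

u·v = (-6)·(-9) + (-1)·9 + 6·8 = 54 - 9 + 48 = 93
|u| = √((-6)² + (-1)² + 6²) = √73 ≈ 8.544
|v| = √((-9)² + 9² + 8²) = √226 ≈ 15.03
cos θ = (u·v)/(|u||v|) = 93/(8.544·15.03) ≈ 0.724
θ = arccos(0.724) ≈ 43.61°

43.61°


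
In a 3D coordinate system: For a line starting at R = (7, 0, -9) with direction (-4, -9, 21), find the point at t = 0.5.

P(t) = R + t·d
  = (7 + (-4)·0.5, 0 + (-9)·0.5, -9 + 21·0.5)
  = (7 - 2, 0 - 4.5, -9 + 10.5)
  = (5, -4.5, 1.5)

(5, -4.5, 1.5)


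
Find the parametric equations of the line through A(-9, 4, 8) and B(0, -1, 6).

Direction vector d = B - A = (0 + 9, -1 - 4, 6 - 8) = (9, -5, -2)
Parametric form r = A + t·d:
x = -9 + 9t, y = 4 - 5t, z = 8 - 2t

x = -9 + 9t, y = 4 - 5t, z = 8 - 2t


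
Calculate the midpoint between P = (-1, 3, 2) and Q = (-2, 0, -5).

M = ((x₁+x₂)/2, (y₁+y₂)/2, (z₁+z₂)/2)
  = ((-1 - 2)/2, (3 + 0)/2, (2 - 5)/2)
  = (-3/2, 3/2, -3/2)
  = (-1.5, 1.5, -1.5)

(-1.5, 1.5, -1.5)


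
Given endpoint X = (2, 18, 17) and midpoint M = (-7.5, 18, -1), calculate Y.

Y = 2M - X
  = (2·(-7.5) - 2, 2·18 - 18, 2·(-1) - 17)
  = (-15 - 2, 36 - 18, -2 - 17)
  = (-17, 18, -19)

(-17, 18, -19)


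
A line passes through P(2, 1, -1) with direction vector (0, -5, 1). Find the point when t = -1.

P(t) = P + t·d
  = (2 + 0·(-1), 1 + (-5)·(-1), -1 + 1·(-1))
  = (2 + 0, 1 + 5, -1 - 1)
  = (2, 6, -2)

(2, 6, -2)


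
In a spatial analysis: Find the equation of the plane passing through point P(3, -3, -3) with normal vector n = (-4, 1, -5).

The plane through P with normal n = (a, b, c) satisfies n·(r - P) = 0,
i.e. ax + by + cz = a·x₀ + b·y₀ + c·z₀.
d = (-4)·3 + 1·(-3) + (-5)·(-3)
  = -12 - 3 + 15
  = 0
Equation: -4x + y - 5z = 0

-4x + y - 5z = 0


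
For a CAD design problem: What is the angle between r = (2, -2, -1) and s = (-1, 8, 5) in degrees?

r·s = 2·(-1) + (-2)·8 + (-1)·5 = -2 - 16 - 5 = -23
|r| = √(2² + (-2)² + (-1)²) = √9 ≈ 3
|s| = √((-1)² + 8² + 5²) = √90 ≈ 9.487
cos θ = (r·s)/(|r||s|) = -23/(3·9.487) ≈ -0.8081
θ = arccos(-0.8081) ≈ 143.9°

143.9°


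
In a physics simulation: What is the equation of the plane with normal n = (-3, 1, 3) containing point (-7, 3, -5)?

The plane through P with normal n = (a, b, c) satisfies n·(r - P) = 0,
i.e. ax + by + cz = a·x₀ + b·y₀ + c·z₀.
d = (-3)·(-7) + 1·3 + 3·(-5)
  = 21 + 3 - 15
  = 9
Equation: -3x + y + 3z = 9

-3x + y + 3z = 9


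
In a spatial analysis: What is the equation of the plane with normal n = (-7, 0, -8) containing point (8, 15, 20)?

The plane through P with normal n = (a, b, c) satisfies n·(r - P) = 0,
i.e. ax + by + cz = a·x₀ + b·y₀ + c·z₀.
d = (-7)·8 + 0·15 + (-8)·20
  = -56 + 0 - 160
  = -216
Equation: -7x - 8z = -216

-7x - 8z = -216


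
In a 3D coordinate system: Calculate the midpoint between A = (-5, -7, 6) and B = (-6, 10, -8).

M = ((x₁+x₂)/2, (y₁+y₂)/2, (z₁+z₂)/2)
  = ((-5 - 6)/2, (-7 + 10)/2, (6 - 8)/2)
  = (-11/2, 3/2, -2/2)
  = (-5.5, 1.5, -1)

(-5.5, 1.5, -1)


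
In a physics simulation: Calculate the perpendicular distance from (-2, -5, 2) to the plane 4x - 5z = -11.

distance = |a·x₀ + b·y₀ + c·z₀ - d| / √(a² + b² + c²)
  = |4·(-2) + 0·(-5) + (-5)·2 - (-11)| / √(4² + 0² + (-5)²)
  = |-8 + 0 - 10 + 11| / √(16 + 0 + 25)
  = |-7| / √41
  = 7 / 6.403
  ≈ 1.093

1.093


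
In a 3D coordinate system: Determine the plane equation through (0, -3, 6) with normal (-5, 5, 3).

The plane through P with normal n = (a, b, c) satisfies n·(r - P) = 0,
i.e. ax + by + cz = a·x₀ + b·y₀ + c·z₀.
d = (-5)·0 + 5·(-3) + 3·6
  = 0 - 15 + 18
  = 3
Equation: -5x + 5y + 3z = 3

-5x + 5y + 3z = 3


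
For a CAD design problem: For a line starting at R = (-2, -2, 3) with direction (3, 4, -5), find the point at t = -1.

P(t) = R + t·d
  = (-2 + 3·(-1), -2 + 4·(-1), 3 + (-5)·(-1))
  = (-2 - 3, -2 - 4, 3 + 5)
  = (-5, -6, 8)

(-5, -6, 8)


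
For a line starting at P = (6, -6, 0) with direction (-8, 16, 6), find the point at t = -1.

P(t) = P + t·d
  = (6 + (-8)·(-1), -6 + 16·(-1), 0 + 6·(-1))
  = (6 + 8, -6 - 16, 0 - 6)
  = (14, -22, -6)

(14, -22, -6)


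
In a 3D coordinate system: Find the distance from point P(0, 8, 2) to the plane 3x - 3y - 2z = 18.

distance = |a·x₀ + b·y₀ + c·z₀ - d| / √(a² + b² + c²)
  = |3·0 + (-3)·8 + (-2)·2 - 18| / √(3² + (-3)² + (-2)²)
  = |0 - 24 - 4 - 18| / √(9 + 9 + 4)
  = |-46| / √22
  = 46 / 4.69
  ≈ 9.807

9.807


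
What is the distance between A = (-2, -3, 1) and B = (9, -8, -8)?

d = √[(x₂-x₁)² + (y₂-y₁)² + (z₂-z₁)²]
  = √[11² + (-5)² + (-9)²]
  = √[121 + 25 + 81]
  = √227
  ≈ 15.07

15.07


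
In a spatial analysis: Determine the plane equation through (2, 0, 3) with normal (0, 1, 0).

The plane through P with normal n = (a, b, c) satisfies n·(r - P) = 0,
i.e. ax + by + cz = a·x₀ + b·y₀ + c·z₀.
d = 0·2 + 1·0 + 0·3
  = 0 + 0 + 0
  = 0
Equation: y = 0

y = 0


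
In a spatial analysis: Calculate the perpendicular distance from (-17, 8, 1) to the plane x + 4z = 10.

distance = |a·x₀ + b·y₀ + c·z₀ - d| / √(a² + b² + c²)
  = |1·(-17) + 0·8 + 4·1 - 10| / √(1² + 0² + 4²)
  = |-17 + 0 + 4 - 10| / √(1 + 0 + 16)
  = |-23| / √17
  = 23 / 4.123
  ≈ 5.578

5.578


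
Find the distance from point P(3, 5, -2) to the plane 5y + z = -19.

distance = |a·x₀ + b·y₀ + c·z₀ - d| / √(a² + b² + c²)
  = |0·3 + 5·5 + 1·(-2) - (-19)| / √(0² + 5² + 1²)
  = |0 + 25 - 2 + 19| / √(0 + 25 + 1)
  = |42| / √26
  = 42 / 5.099
  ≈ 8.237

8.237


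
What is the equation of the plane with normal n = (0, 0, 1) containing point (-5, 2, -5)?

The plane through P with normal n = (a, b, c) satisfies n·(r - P) = 0,
i.e. ax + by + cz = a·x₀ + b·y₀ + c·z₀.
d = 0·(-5) + 0·2 + 1·(-5)
  = 0 + 0 - 5
  = -5
Equation: z = -5

z = -5


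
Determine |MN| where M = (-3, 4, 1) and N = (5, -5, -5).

d = √[(x₂-x₁)² + (y₂-y₁)² + (z₂-z₁)²]
  = √[8² + (-9)² + (-6)²]
  = √[64 + 81 + 36]
  = √181
  ≈ 13.45

13.45


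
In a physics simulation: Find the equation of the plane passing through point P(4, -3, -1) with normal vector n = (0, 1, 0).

The plane through P with normal n = (a, b, c) satisfies n·(r - P) = 0,
i.e. ax + by + cz = a·x₀ + b·y₀ + c·z₀.
d = 0·4 + 1·(-3) + 0·(-1)
  = 0 - 3 + 0
  = -3
Equation: y = -3

y = -3


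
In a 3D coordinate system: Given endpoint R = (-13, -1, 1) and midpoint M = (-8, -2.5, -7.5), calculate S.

S = 2M - R
  = (2·(-8) - (-13), 2·(-2.5) - (-1), 2·(-7.5) - 1)
  = (-16 + 13, -5 + 1, -15 - 1)
  = (-3, -4, -16)

(-3, -4, -16)


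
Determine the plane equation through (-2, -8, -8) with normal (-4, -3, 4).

The plane through P with normal n = (a, b, c) satisfies n·(r - P) = 0,
i.e. ax + by + cz = a·x₀ + b·y₀ + c·z₀.
d = (-4)·(-2) + (-3)·(-8) + 4·(-8)
  = 8 + 24 - 32
  = 0
Equation: -4x - 3y + 4z = 0

-4x - 3y + 4z = 0


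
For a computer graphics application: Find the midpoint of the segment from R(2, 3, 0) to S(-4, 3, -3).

M = ((x₁+x₂)/2, (y₁+y₂)/2, (z₁+z₂)/2)
  = ((2 - 4)/2, (3 + 3)/2, (0 - 3)/2)
  = (-2/2, 6/2, -3/2)
  = (-1, 3, -1.5)

(-1, 3, -1.5)


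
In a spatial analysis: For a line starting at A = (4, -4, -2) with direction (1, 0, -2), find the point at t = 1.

P(t) = A + t·d
  = (4 + 1·1, -4 + 0·1, -2 + (-2)·1)
  = (4 + 1, -4 + 0, -2 - 2)
  = (5, -4, -4)

(5, -4, -4)


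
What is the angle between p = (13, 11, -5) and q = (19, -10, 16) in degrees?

p·q = 13·19 + 11·(-10) + (-5)·16 = 247 - 110 - 80 = 57
|p| = √(13² + 11² + (-5)²) = √315 ≈ 17.75
|q| = √(19² + (-10)² + 16²) = √717 ≈ 26.78
cos θ = (p·q)/(|p||q|) = 57/(17.75·26.78) ≈ 0.1199
θ = arccos(0.1199) ≈ 83.11°

83.11°


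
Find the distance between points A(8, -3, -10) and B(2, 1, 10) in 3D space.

d = √[(x₂-x₁)² + (y₂-y₁)² + (z₂-z₁)²]
  = √[(-6)² + 4² + 20²]
  = √[36 + 16 + 400]
  = √452
  ≈ 21.26

21.26


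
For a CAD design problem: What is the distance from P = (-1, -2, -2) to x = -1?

distance = |a·x₀ + b·y₀ + c·z₀ - d| / √(a² + b² + c²)
  = |1·(-1) + 0·(-2) + 0·(-2) - (-1)| / √(1² + 0² + 0²)
  = |-1 + 0 + 0 + 1| / √(1 + 0 + 0)
  = |0| / √1
  = 0 / 1
  ≈ 0

0


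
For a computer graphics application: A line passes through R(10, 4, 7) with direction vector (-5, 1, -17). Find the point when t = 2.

P(t) = R + t·d
  = (10 + (-5)·2, 4 + 1·2, 7 + (-17)·2)
  = (10 - 10, 4 + 2, 7 - 34)
  = (0, 6, -27)

(0, 6, -27)


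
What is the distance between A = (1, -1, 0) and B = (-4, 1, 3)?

d = √[(x₂-x₁)² + (y₂-y₁)² + (z₂-z₁)²]
  = √[(-5)² + 2² + 3²]
  = √[25 + 4 + 9]
  = √38
  ≈ 6.164

6.164


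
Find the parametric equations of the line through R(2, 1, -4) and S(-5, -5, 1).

Direction vector d = S - R = (-5 - 2, -5 - 1, 1 + 4) = (-7, -6, 5)
Parametric form r = R + t·d:
x = 2 - 7t, y = 1 - 6t, z = -4 + 5t

x = 2 - 7t, y = 1 - 6t, z = -4 + 5t


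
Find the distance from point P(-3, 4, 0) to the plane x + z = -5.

distance = |a·x₀ + b·y₀ + c·z₀ - d| / √(a² + b² + c²)
  = |1·(-3) + 0·4 + 1·0 - (-5)| / √(1² + 0² + 1²)
  = |-3 + 0 + 0 + 5| / √(1 + 0 + 1)
  = |2| / √2
  = 2 / 1.414
  ≈ 1.414

1.414


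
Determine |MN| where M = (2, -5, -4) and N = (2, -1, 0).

d = √[(x₂-x₁)² + (y₂-y₁)² + (z₂-z₁)²]
  = √[0² + 4² + 4²]
  = √[0 + 16 + 16]
  = √32
  ≈ 5.657

5.657


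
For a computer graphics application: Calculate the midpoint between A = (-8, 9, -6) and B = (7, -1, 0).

M = ((x₁+x₂)/2, (y₁+y₂)/2, (z₁+z₂)/2)
  = ((-8 + 7)/2, (9 - 1)/2, (-6 + 0)/2)
  = (-1/2, 8/2, -6/2)
  = (-0.5, 4, -3)

(-0.5, 4, -3)


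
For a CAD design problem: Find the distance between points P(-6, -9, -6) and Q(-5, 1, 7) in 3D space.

d = √[(x₂-x₁)² + (y₂-y₁)² + (z₂-z₁)²]
  = √[1² + 10² + 13²]
  = √[1 + 100 + 169]
  = √270
  ≈ 16.43

16.43


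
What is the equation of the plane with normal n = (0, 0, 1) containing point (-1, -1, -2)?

The plane through P with normal n = (a, b, c) satisfies n·(r - P) = 0,
i.e. ax + by + cz = a·x₀ + b·y₀ + c·z₀.
d = 0·(-1) + 0·(-1) + 1·(-2)
  = 0 + 0 - 2
  = -2
Equation: z = -2

z = -2


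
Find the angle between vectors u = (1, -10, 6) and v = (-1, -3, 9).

u·v = 1·(-1) + (-10)·(-3) + 6·9 = -1 + 30 + 54 = 83
|u| = √(1² + (-10)² + 6²) = √137 ≈ 11.7
|v| = √((-1)² + (-3)² + 9²) = √91 ≈ 9.539
cos θ = (u·v)/(|u||v|) = 83/(11.7·9.539) ≈ 0.7434
θ = arccos(0.7434) ≈ 41.98°

41.98°


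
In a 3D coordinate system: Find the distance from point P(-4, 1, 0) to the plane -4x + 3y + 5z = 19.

distance = |a·x₀ + b·y₀ + c·z₀ - d| / √(a² + b² + c²)
  = |(-4)·(-4) + 3·1 + 5·0 - 19| / √((-4)² + 3² + 5²)
  = |16 + 3 + 0 - 19| / √(16 + 9 + 25)
  = |0| / √50
  = 0 / 7.071
  ≈ 0

0


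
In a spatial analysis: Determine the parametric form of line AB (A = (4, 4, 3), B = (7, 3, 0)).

Direction vector d = B - A = (7 - 4, 3 - 4, 0 - 3) = (3, -1, -3)
Parametric form r = A + t·d:
x = 4 + 3t, y = 4 - t, z = 3 - 3t

x = 4 + 3t, y = 4 - t, z = 3 - 3t


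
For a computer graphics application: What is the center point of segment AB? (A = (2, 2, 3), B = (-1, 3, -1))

M = ((x₁+x₂)/2, (y₁+y₂)/2, (z₁+z₂)/2)
  = ((2 - 1)/2, (2 + 3)/2, (3 - 1)/2)
  = (1/2, 5/2, 2/2)
  = (0.5, 2.5, 1)

(0.5, 2.5, 1)


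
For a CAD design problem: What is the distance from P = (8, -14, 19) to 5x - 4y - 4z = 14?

distance = |a·x₀ + b·y₀ + c·z₀ - d| / √(a² + b² + c²)
  = |5·8 + (-4)·(-14) + (-4)·19 - 14| / √(5² + (-4)² + (-4)²)
  = |40 + 56 - 76 - 14| / √(25 + 16 + 16)
  = |6| / √57
  = 6 / 7.55
  ≈ 0.7947

0.7947


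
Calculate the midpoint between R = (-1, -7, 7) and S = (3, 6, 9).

M = ((x₁+x₂)/2, (y₁+y₂)/2, (z₁+z₂)/2)
  = ((-1 + 3)/2, (-7 + 6)/2, (7 + 9)/2)
  = (2/2, -1/2, 16/2)
  = (1, -0.5, 8)

(1, -0.5, 8)


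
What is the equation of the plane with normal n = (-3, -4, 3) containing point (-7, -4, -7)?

The plane through P with normal n = (a, b, c) satisfies n·(r - P) = 0,
i.e. ax + by + cz = a·x₀ + b·y₀ + c·z₀.
d = (-3)·(-7) + (-4)·(-4) + 3·(-7)
  = 21 + 16 - 21
  = 16
Equation: -3x - 4y + 3z = 16

-3x - 4y + 3z = 16


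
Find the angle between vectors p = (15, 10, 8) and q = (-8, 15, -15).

p·q = 15·(-8) + 10·15 + 8·(-15) = -120 + 150 - 120 = -90
|p| = √(15² + 10² + 8²) = √389 ≈ 19.72
|q| = √((-8)² + 15² + (-15)²) = √514 ≈ 22.67
cos θ = (p·q)/(|p||q|) = -90/(19.72·22.67) ≈ -0.2013
θ = arccos(-0.2013) ≈ 101.6°

101.6°


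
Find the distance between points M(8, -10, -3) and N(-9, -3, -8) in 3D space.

d = √[(x₂-x₁)² + (y₂-y₁)² + (z₂-z₁)²]
  = √[(-17)² + 7² + (-5)²]
  = √[289 + 49 + 25]
  = √363
  ≈ 19.05

19.05


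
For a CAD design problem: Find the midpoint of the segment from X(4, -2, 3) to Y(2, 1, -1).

M = ((x₁+x₂)/2, (y₁+y₂)/2, (z₁+z₂)/2)
  = ((4 + 2)/2, (-2 + 1)/2, (3 - 1)/2)
  = (6/2, -1/2, 2/2)
  = (3, -0.5, 1)

(3, -0.5, 1)


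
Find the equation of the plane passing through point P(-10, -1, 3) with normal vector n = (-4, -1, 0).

The plane through P with normal n = (a, b, c) satisfies n·(r - P) = 0,
i.e. ax + by + cz = a·x₀ + b·y₀ + c·z₀.
d = (-4)·(-10) + (-1)·(-1) + 0·3
  = 40 + 1 + 0
  = 41
Equation: -4x - y = 41

-4x - y = 41


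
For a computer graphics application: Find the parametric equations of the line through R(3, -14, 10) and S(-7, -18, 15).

Direction vector d = S - R = (-7 - 3, -18 + 14, 15 - 10) = (-10, -4, 5)
Parametric form r = R + t·d:
x = 3 - 10t, y = -14 - 4t, z = 10 + 5t

x = 3 - 10t, y = -14 - 4t, z = 10 + 5t


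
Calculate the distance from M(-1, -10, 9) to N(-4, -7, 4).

d = √[(x₂-x₁)² + (y₂-y₁)² + (z₂-z₁)²]
  = √[(-3)² + 3² + (-5)²]
  = √[9 + 9 + 25]
  = √43
  ≈ 6.557

6.557


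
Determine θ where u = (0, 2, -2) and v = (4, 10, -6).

u·v = 0·4 + 2·10 + (-2)·(-6) = 0 + 20 + 12 = 32
|u| = √(0² + 2² + (-2)²) = √8 ≈ 2.828
|v| = √(4² + 10² + (-6)²) = √152 ≈ 12.33
cos θ = (u·v)/(|u||v|) = 32/(2.828·12.33) ≈ 0.9177
θ = arccos(0.9177) ≈ 23.41°

23.41°


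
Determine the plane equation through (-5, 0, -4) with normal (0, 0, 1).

The plane through P with normal n = (a, b, c) satisfies n·(r - P) = 0,
i.e. ax + by + cz = a·x₀ + b·y₀ + c·z₀.
d = 0·(-5) + 0·0 + 1·(-4)
  = 0 + 0 - 4
  = -4
Equation: z = -4

z = -4


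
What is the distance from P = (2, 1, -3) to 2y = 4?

distance = |a·x₀ + b·y₀ + c·z₀ - d| / √(a² + b² + c²)
  = |0·2 + 2·1 + 0·(-3) - 4| / √(0² + 2² + 0²)
  = |0 + 2 + 0 - 4| / √(0 + 4 + 0)
  = |-2| / √4
  = 2 / 2
  ≈ 1

1


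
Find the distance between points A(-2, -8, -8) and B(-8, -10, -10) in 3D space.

d = √[(x₂-x₁)² + (y₂-y₁)² + (z₂-z₁)²]
  = √[(-6)² + (-2)² + (-2)²]
  = √[36 + 4 + 4]
  = √44
  ≈ 6.633

6.633


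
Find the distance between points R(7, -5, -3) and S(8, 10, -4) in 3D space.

d = √[(x₂-x₁)² + (y₂-y₁)² + (z₂-z₁)²]
  = √[1² + 15² + (-1)²]
  = √[1 + 225 + 1]
  = √227
  ≈ 15.07

15.07


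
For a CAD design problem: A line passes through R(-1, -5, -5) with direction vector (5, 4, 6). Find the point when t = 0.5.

P(t) = R + t·d
  = (-1 + 5·0.5, -5 + 4·0.5, -5 + 6·0.5)
  = (-1 + 2.5, -5 + 2, -5 + 3)
  = (1.5, -3, -2)

(1.5, -3, -2)


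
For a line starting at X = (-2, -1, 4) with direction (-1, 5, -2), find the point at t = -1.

P(t) = X + t·d
  = (-2 + (-1)·(-1), -1 + 5·(-1), 4 + (-2)·(-1))
  = (-2 + 1, -1 - 5, 4 + 2)
  = (-1, -6, 6)

(-1, -6, 6)


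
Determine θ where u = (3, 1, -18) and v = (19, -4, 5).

u·v = 3·19 + 1·(-4) + (-18)·5 = 57 - 4 - 90 = -37
|u| = √(3² + 1² + (-18)²) = √334 ≈ 18.28
|v| = √(19² + (-4)² + 5²) = √402 ≈ 20.05
cos θ = (u·v)/(|u||v|) = -37/(18.28·20.05) ≈ -0.101
θ = arccos(-0.101) ≈ 95.8°

95.8°


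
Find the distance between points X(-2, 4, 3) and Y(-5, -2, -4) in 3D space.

d = √[(x₂-x₁)² + (y₂-y₁)² + (z₂-z₁)²]
  = √[(-3)² + (-6)² + (-7)²]
  = √[9 + 36 + 49]
  = √94
  ≈ 9.695

9.695


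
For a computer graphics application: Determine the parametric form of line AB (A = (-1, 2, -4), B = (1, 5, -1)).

Direction vector d = B - A = (1 + 1, 5 - 2, -1 + 4) = (2, 3, 3)
Parametric form r = A + t·d:
x = -1 + 2t, y = 2 + 3t, z = -4 + 3t

x = -1 + 2t, y = 2 + 3t, z = -4 + 3t


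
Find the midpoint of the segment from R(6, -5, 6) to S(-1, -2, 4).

M = ((x₁+x₂)/2, (y₁+y₂)/2, (z₁+z₂)/2)
  = ((6 - 1)/2, (-5 - 2)/2, (6 + 4)/2)
  = (5/2, -7/2, 10/2)
  = (2.5, -3.5, 5)

(2.5, -3.5, 5)


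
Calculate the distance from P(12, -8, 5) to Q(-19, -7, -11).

d = √[(x₂-x₁)² + (y₂-y₁)² + (z₂-z₁)²]
  = √[(-31)² + 1² + (-16)²]
  = √[961 + 1 + 256]
  = √1218
  ≈ 34.9

34.9


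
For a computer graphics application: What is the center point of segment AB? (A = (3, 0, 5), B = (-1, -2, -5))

M = ((x₁+x₂)/2, (y₁+y₂)/2, (z₁+z₂)/2)
  = ((3 - 1)/2, (0 - 2)/2, (5 - 5)/2)
  = (2/2, -2/2, 0/2)
  = (1, -1, 0)

(1, -1, 0)


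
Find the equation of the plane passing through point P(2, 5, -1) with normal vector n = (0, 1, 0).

The plane through P with normal n = (a, b, c) satisfies n·(r - P) = 0,
i.e. ax + by + cz = a·x₀ + b·y₀ + c·z₀.
d = 0·2 + 1·5 + 0·(-1)
  = 0 + 5 + 0
  = 5
Equation: y = 5

y = 5


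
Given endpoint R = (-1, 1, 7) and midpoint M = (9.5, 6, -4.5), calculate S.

S = 2M - R
  = (2·9.5 - (-1), 2·6 - 1, 2·(-4.5) - 7)
  = (19 + 1, 12 - 1, -9 - 7)
  = (20, 11, -16)

(20, 11, -16)


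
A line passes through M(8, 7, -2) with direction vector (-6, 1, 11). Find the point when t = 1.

P(t) = M + t·d
  = (8 + (-6)·1, 7 + 1·1, -2 + 11·1)
  = (8 - 6, 7 + 1, -2 + 11)
  = (2, 8, 9)

(2, 8, 9)


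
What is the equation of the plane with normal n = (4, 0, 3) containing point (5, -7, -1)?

The plane through P with normal n = (a, b, c) satisfies n·(r - P) = 0,
i.e. ax + by + cz = a·x₀ + b·y₀ + c·z₀.
d = 4·5 + 0·(-7) + 3·(-1)
  = 20 + 0 - 3
  = 17
Equation: 4x + 3z = 17

4x + 3z = 17


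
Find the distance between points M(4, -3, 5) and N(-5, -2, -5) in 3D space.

d = √[(x₂-x₁)² + (y₂-y₁)² + (z₂-z₁)²]
  = √[(-9)² + 1² + (-10)²]
  = √[81 + 1 + 100]
  = √182
  ≈ 13.49

13.49


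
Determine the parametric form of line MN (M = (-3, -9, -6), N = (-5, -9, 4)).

Direction vector d = N - M = (-5 + 3, -9 + 9, 4 + 6) = (-2, 0, 10)
Parametric form r = M + t·d:
x = -3 - 2t, y = -9, z = -6 + 10t

x = -3 - 2t, y = -9, z = -6 + 10t
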